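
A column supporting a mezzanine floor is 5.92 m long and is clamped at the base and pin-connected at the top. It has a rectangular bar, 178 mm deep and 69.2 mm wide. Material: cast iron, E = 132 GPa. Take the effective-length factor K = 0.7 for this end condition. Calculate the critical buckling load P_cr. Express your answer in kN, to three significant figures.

P_cr ≈ 373 kN

Buckling occurs about the weak axis: I_min = h·b³/12 with b = 69.2 mm (the shorter side).
I_min = 178×69.2³/12 = 4.915×10^6 mm⁴
I = 4.915×10^6 mm⁴ = 4.915×10^-6 m⁴
Effective length L_e = K·L = 0.7 × 5.92 = 4.144 m
P_cr = π²EI / L_e² = π² × 132×10⁹ × 4.915×10^-6 / 4.144² = 3.729×10^5 N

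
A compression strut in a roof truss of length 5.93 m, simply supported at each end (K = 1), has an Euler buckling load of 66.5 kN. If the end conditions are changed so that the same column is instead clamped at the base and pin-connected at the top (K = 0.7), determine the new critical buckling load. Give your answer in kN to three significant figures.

P_cr ∝ 1/K², so P_cr,new = P_cr,old × (K_old/K_new)² = 66.5 × (1/0.7)²
= 66.5 × 2.041 = 136 kN

P_cr ≈ 136 kN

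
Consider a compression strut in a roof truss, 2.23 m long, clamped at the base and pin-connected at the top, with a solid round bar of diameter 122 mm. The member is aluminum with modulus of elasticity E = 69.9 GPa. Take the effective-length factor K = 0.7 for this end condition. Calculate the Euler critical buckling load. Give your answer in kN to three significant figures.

P_cr ≈ 3080 kN

I = πd⁴/64 = π×122⁴/64 = 1.087×10^7 mm⁴
I = 1.087×10^7 mm⁴ = 1.087×10^-5 m⁴
Effective length L_e = K·L = 0.7 × 2.23 = 1.561 m
P_cr = π²EI / L_e² = π² × 69.9×10⁹ × 1.087×10^-5 / 1.561² = 3.079×10^6 N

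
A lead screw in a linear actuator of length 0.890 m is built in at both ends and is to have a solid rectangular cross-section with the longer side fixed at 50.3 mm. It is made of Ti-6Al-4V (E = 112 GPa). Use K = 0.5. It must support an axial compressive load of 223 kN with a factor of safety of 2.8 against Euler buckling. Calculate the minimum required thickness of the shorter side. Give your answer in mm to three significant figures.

Required P_cr = n·P = 2.8 × 223 = 624.4 kN
L_e = K·L = 0.5 × 0.890 = 0.4450 m
Required I = P_cr·L_e²/(π²E) = 6.244×10^5 × 0.4450² / (π² × 1.12×10^11) = 1.119×10^-7 m⁴
I_req = 1.119×10^5 mm⁴
Rectangle, weak axis: I_min = h·b³/12 with h = 50.3 mm fixed  ⇒  b = (12I/h)^(1/3) = 29.9 mm

b ≈ 29.9 mm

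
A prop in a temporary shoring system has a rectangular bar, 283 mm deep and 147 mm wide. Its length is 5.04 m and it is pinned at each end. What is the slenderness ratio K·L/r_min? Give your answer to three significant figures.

λ ≈ 119

For a rectangle r_min = b/√12 = 147/√12 = 42.44 mm
L_e = K·L = 1 × 5.04 m = 5.040 m = 5040.0 mm
λ = L_e / r_min = 5040.0 / 42.44 = 119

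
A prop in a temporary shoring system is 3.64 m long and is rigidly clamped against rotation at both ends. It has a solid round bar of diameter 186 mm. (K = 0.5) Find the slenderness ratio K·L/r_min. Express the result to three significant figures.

For a solid circle r = d/4 = 186/4 = 46.50 mm
L_e = K·L = 0.5 × 3.64 m = 1.820 m = 1820.0 mm
λ = L_e / r_min = 1820.0 / 46.50 = 39.1

λ ≈ 39.1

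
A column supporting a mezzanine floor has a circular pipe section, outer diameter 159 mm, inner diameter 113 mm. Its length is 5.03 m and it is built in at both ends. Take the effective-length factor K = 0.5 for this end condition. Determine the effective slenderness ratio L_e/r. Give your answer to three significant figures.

λ ≈ 51.6

d_o = 159 mm, d_i = 113 mm
I = π(d_o⁴ − d_i⁴)/64 = π(159⁴ − 113.0⁴)/64 = 2.337×10^7 mm⁴
A = 9.827×10^3 mm²;  r_min = √(I/A) = √(2.337×10^7/9.827×10^3) = 48.77 mm
L_e = K·L = 0.5 × 5.03 m = 2.515 m = 2515.0 mm
λ = L_e / r_min = 2515.0 / 48.77 = 51.6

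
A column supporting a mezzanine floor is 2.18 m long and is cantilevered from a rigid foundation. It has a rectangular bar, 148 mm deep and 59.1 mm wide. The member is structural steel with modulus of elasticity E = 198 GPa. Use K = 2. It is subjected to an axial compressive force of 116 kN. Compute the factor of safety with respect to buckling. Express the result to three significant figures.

n ≈ 2.26

Buckling occurs about the weak axis: I_min = h·b³/12 with b = 59.1 mm (the shorter side).
I_min = 148×59.1³/12 = 2.546×10^6 mm⁴
I = 2.546×10^6 mm⁴ = 2.546×10^-6 m⁴
Effective length L_e = K·L = 2 × 2.18 = 4.360 m
P_cr = π²EI / L_e² = π² × 198×10⁹ × 2.546×10^-6 / 4.360² = 2.617×10^5 N
Factor of safety n = P_cr / P = 261.72 / 116 = 2.26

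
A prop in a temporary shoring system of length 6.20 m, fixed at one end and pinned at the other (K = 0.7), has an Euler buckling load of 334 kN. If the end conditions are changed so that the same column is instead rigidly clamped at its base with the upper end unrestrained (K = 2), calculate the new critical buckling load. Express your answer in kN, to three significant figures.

P_cr ≈ 40.9 kN

P_cr ∝ 1/K², so P_cr,new = P_cr,old × (K_old/K_new)² = 334 × (0.7/2)²
= 334 × 0.1225 = 40.9 kN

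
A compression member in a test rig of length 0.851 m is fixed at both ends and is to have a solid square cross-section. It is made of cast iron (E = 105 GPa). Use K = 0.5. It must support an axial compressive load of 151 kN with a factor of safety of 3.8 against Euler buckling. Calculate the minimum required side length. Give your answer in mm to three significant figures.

Required P_cr = n·P = 3.8 × 151 = 573.8 kN
L_e = K·L = 0.5 × 0.851 = 0.4255 m
Required I = P_cr·L_e²/(π²E) = 5.738×10^5 × 0.4255² / (π² × 1.05×10^11) = 1.002×10^-7 m⁴
I_req = 1.002×10^5 mm⁴
Solid square: I = a⁴/12  ⇒  a = (12I)^(1/4) = (12×1.002×10^5)^(1/4) = 33.1 mm

a ≈ 33.1 mm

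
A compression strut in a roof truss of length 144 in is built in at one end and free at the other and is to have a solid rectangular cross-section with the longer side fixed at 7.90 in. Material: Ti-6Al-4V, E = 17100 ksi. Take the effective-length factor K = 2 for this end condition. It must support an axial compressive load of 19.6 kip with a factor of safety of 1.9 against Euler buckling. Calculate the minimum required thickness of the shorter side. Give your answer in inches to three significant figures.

Required P_cr = n·P = 1.9 × 19.6 = 37.24 kip
L_e = K·L = 2 × 144 = 288.0 in
Required I = P_cr·L_e²/(π²E) = 3.724×10^4 × 288.0² / (π² × 1.71×10^7) = 18.30 in⁴
Rectangle, weak axis: I_min = h·b³/12 with h = 7.90 in fixed  ⇒  b = (12I/h)^(1/3) = 3.03 in

b ≈ 3.03 in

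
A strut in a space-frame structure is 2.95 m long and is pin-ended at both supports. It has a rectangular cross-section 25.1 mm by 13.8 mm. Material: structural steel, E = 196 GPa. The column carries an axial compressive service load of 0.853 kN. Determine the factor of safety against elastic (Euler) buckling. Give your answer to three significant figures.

Buckling occurs about the weak axis: I_min = h·b³/12 with b = 13.8 mm (the shorter side).
I_min = 25.1×13.8³/12 = 5.497×10^3 mm⁴
I = 5.497×10^3 mm⁴ = 5.497×10^-9 m⁴
Effective length L_e = K·L = 1 × 2.95 = 2.950 m
P_cr = π²EI / L_e² = π² × 196×10⁹ × 5.497×10^-9 / 2.950² = 1.222×10^3 N
Factor of safety n = P_cr / P = 1.2219 / 0.853 = 1.43

n ≈ 1.43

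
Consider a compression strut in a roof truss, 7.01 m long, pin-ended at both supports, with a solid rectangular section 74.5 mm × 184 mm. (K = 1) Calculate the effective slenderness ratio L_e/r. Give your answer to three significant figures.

λ ≈ 326

Buckling occurs about the weak axis: I_min = h·b³/12 with b = 74.5 mm (the shorter side).
I_min = 184×74.5³/12 = 6.340×10^6 mm⁴
A = 1.371×10^4 mm²;  r_min = √(I/A) = √(6.340×10^6/1.371×10^4) = 21.51 mm
L_e = K·L = 1 × 7.01 m = 7.010 m = 7010.0 mm
λ = L_e / r_min = 7010.0 / 21.51 = 326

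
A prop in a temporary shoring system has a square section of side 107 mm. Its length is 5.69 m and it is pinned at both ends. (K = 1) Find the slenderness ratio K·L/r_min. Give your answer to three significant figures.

For a square r = a/√12 = 107/√12 = 30.89 mm
L_e = K·L = 1 × 5.69 m = 5.690 m = 5690.0 mm
λ = L_e / r_min = 5690.0 / 30.89 = 184

λ ≈ 184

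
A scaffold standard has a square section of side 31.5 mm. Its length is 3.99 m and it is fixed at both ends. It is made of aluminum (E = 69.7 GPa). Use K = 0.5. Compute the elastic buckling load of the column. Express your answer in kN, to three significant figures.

P_cr ≈ 14.2 kN

I = a⁴/12 = 31.5⁴/12 = 8.205×10^4 mm⁴
I = 8.205×10^4 mm⁴ = 8.205×10^-8 m⁴
Effective length L_e = K·L = 0.5 × 3.99 = 1.995 m
P_cr = π²EI / L_e² = π² × 69.7×10⁹ × 8.205×10^-8 / 1.995² = 1.418×10^4 N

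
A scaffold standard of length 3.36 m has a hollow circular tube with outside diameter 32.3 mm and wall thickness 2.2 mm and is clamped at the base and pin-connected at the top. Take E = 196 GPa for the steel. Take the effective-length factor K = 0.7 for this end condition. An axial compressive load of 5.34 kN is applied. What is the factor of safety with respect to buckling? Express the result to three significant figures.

Inner diameter d_i = 32.3 − 2×2.2 = 27.90 mm
I = π(d_o⁴ − d_i⁴)/64 = π(32.3⁴ − 27.90⁴)/64 = 2.369×10^4 mm⁴
I = 2.369×10^4 mm⁴ = 2.369×10^-8 m⁴
Effective length L_e = K·L = 0.7 × 3.36 = 2.352 m
P_cr = π²EI / L_e² = π² × 196×10⁹ × 2.369×10^-8 / 2.352² = 8.283×10^3 N
Factor of safety n = P_cr / P = 8.2828 / 5.34 = 1.55

n ≈ 1.55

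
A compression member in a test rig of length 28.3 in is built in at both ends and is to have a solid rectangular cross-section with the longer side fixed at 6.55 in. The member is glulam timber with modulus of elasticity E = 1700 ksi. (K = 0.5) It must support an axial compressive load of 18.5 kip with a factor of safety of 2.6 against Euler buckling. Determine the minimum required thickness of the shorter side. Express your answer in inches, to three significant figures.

b ≈ 1.02 in

Required P_cr = n·P = 2.6 × 18.5 = 48.10 kip
L_e = K·L = 0.5 × 28.3 = 14.15 in
Required I = P_cr·L_e²/(π²E) = 4.810×10^4 × 14.15² / (π² × 1.70×10^6) = 0.5740 in⁴
Rectangle, weak axis: I_min = h·b³/12 with h = 6.55 in fixed  ⇒  b = (12I/h)^(1/3) = 1.02 in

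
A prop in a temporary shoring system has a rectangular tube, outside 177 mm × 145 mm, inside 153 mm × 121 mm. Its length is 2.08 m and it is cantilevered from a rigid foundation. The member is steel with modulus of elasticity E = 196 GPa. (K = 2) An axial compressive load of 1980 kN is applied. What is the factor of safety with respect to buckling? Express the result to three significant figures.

n ≈ 1.26

Weak-axis I_min = (h_o·b_o³ − h_i·b_i³)/12 with b_o = 145, b_i = 121.0 mm (shorter outer/inner sides).
I_min = (177×145³ − 153.0×121.0³)/12 = 2.238×10^7 mm⁴
I = 2.238×10^7 mm⁴ = 2.238×10^-5 m⁴
Effective length L_e = K·L = 2 × 2.08 = 4.160 m
P_cr = π²EI / L_e² = π² × 196×10⁹ × 2.238×10^-5 / 4.160² = 2.502×10^6 N
Factor of safety n = P_cr / P = 2501.6 / 1980 = 1.26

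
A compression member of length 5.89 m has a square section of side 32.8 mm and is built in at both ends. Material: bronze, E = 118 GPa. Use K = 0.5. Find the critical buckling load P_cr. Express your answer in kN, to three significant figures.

I = a⁴/12 = 32.8⁴/12 = 9.645×10^4 mm⁴
I = 9.645×10^4 mm⁴ = 9.645×10^-8 m⁴
Effective length L_e = K·L = 0.5 × 5.89 = 2.945 m
P_cr = π²EI / L_e² = π² × 118×10⁹ × 9.645×10^-8 / 2.945² = 1.295×10^4 N

P_cr ≈ 13.0 kN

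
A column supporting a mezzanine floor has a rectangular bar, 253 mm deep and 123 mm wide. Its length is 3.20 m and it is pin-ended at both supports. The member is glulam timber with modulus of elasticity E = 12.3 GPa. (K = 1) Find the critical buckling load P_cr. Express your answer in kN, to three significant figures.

P_cr ≈ 465 kN

Buckling occurs about the weak axis: I_min = h·b³/12 with b = 123 mm (the shorter side).
I_min = 253×123³/12 = 3.923×10^7 mm⁴
I = 3.923×10^7 mm⁴ = 3.923×10^-5 m⁴
Effective length L_e = K·L = 1 × 3.20 = 3.200 m
P_cr = π²EI / L_e² = π² × 12.3×10⁹ × 3.923×10^-5 / 3.200² = 4.651×10^5 N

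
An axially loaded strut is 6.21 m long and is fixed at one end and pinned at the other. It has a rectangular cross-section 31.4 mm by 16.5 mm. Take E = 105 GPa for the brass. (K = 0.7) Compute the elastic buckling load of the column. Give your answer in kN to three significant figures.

P_cr ≈ 0.645 kN

Buckling occurs about the weak axis: I_min = h·b³/12 with b = 16.5 mm (the shorter side).
I_min = 31.4×16.5³/12 = 1.175×10^4 mm⁴
I = 1.175×10^4 mm⁴ = 1.175×10^-8 m⁴
Effective length L_e = K·L = 0.7 × 6.21 = 4.347 m
P_cr = π²EI / L_e² = π² × 105×10⁹ × 1.175×10^-8 / 4.347² = 644.6 N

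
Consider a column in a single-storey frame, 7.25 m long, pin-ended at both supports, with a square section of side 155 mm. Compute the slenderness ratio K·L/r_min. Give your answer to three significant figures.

I = a⁴/12 = 155⁴/12 = 4.810×10^7 mm⁴
A = 2.402×10^4 mm²;  r_min = √(I/A) = √(4.810×10^7/2.402×10^4) = 44.74 mm
L_e = K·L = 1 × 7.25 m = 7.250 m = 7250.0 mm
λ = L_e / r_min = 7250.0 / 44.74 = 162

λ ≈ 162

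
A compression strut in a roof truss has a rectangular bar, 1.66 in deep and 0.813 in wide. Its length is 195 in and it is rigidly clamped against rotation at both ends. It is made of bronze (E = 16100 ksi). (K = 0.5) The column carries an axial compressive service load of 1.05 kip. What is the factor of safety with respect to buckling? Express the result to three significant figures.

Buckling occurs about the weak axis: I_min = h·b³/12 with b = 0.813 in (the shorter side).
I_min = 1.66×0.813³/12 = 7.434×10^-2 in⁴
Effective length L_e = K·L = 0.5 × 195 = 97.50 in
P_cr = π²EI / L_e² = π² × 16100×10³ × 7.434×10^-2 / 97.50² = 1.243×10^3 lb
Factor of safety n = P_cr / P = 1.2426 / 1.05 = 1.18

n ≈ 1.18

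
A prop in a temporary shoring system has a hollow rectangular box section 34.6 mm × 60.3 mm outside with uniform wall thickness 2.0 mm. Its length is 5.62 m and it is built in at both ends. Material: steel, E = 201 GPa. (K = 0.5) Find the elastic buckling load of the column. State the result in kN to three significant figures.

Inner dimensions: h_i = 60.3 − 2×2.0 = 56.30 mm, b_i = 34.6 − 2×2.0 = 30.60 mm
Weak-axis I_min = (h_o·b_o³ − h_i·b_i³)/12 with b_o = 34.6, b_i = 30.60 mm (shorter outer/inner sides).
I_min = (60.3×34.6³ − 56.30×30.60³)/12 = 7.372×10^4 mm⁴
I = 7.372×10^4 mm⁴ = 7.372×10^-8 m⁴
Effective length L_e = K·L = 0.5 × 5.62 = 2.810 m
P_cr = π²EI / L_e² = π² × 201×10⁹ × 7.372×10^-8 / 2.810² = 1.852×10^4 N

P_cr ≈ 18.5 kN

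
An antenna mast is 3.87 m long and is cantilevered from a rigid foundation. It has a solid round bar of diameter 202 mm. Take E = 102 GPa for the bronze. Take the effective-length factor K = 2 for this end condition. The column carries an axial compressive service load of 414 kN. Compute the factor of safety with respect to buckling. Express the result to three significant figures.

n ≈ 3.32

I = πd⁴/64 = π×202⁴/64 = 8.173×10^7 mm⁴
I = 8.173×10^7 mm⁴ = 8.173×10^-5 m⁴
Effective length L_e = K·L = 2 × 3.87 = 7.740 m
P_cr = π²EI / L_e² = π² × 102×10⁹ × 8.173×10^-5 / 7.740² = 1.373×10^6 N
Factor of safety n = P_cr / P = 1373.4 / 414 = 3.32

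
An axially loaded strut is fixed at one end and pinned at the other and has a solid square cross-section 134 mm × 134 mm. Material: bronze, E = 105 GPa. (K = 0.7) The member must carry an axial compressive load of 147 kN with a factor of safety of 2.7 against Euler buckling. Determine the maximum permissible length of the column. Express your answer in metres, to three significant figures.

I = a⁴/12 = 134⁴/12 = 2.687×10^7 mm⁴
I = 2.687×10^-5 m⁴
Required critical load P_cr = n·P = 2.7 × 147 = 396.9 kN = 3.969×10^5 N
From P_cr = π²EI/(K·L)²:  L = (1/K)·√(π²EI/P_cr) = (1/0.7)·√(π²×1.05×10^11×2.687×10^-5/3.969×10^5)
L = 12.0 m

L_max ≈ 12.0 m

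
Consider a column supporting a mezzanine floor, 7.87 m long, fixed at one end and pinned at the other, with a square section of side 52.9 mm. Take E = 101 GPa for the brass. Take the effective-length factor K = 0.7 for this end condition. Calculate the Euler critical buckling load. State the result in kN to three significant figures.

I = a⁴/12 = 52.9⁴/12 = 6.526×10^5 mm⁴
I = 6.526×10^5 mm⁴ = 6.526×10^-7 m⁴
Effective length L_e = K·L = 0.7 × 7.87 = 5.509 m
P_cr = π²EI / L_e² = π² × 101×10⁹ × 6.526×10^-7 / 5.509² = 2.143×10^4 N

P_cr ≈ 21.4 kN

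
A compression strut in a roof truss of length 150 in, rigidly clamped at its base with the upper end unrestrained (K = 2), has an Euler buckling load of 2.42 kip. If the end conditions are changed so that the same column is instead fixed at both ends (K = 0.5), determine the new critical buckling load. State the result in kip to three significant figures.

P_cr ≈ 38.7 kip

P_cr ∝ 1/K², so P_cr,new = P_cr,old × (K_old/K_new)² = 2.42 × (2/0.5)²
= 2.42 × 16.00 = 38.7 kip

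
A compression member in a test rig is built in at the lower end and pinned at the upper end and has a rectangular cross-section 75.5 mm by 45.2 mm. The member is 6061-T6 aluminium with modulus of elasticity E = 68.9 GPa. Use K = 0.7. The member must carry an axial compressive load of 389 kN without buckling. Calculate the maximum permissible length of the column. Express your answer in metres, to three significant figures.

Buckling occurs about the weak axis: I_min = h·b³/12 with b = 45.2 mm (the shorter side).
I_min = 75.5×45.2³/12 = 5.810×10^5 mm⁴
I = 5.810×10^-7 m⁴
At the buckling limit P_cr = P = 3.890×10^5 N
From P_cr = π²EI/(K·L)²:  L = (1/K)·√(π²EI/P_cr) = (1/0.7)·√(π²×6.89×10^10×5.810×10^-7/3.890×10^5)
L = 1.44 m

L_max ≈ 1.44 m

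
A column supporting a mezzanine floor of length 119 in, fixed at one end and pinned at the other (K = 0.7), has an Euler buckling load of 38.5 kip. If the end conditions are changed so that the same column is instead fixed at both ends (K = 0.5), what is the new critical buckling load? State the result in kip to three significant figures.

P_cr ≈ 75.5 kip

P_cr ∝ 1/K², so P_cr,new = P_cr,old × (K_old/K_new)² = 38.5 × (0.7/0.5)²
= 38.5 × 1.960 = 75.5 kip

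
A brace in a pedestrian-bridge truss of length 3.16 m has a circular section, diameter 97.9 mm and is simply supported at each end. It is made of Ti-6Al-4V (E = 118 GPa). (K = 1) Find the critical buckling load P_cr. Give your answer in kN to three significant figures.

P_cr ≈ 526 kN

I = πd⁴/64 = π×97.9⁴/64 = 4.509×10^6 mm⁴
I = 4.509×10^6 mm⁴ = 4.509×10^-6 m⁴
Effective length L_e = K·L = 1 × 3.16 = 3.160 m
P_cr = π²EI / L_e² = π² × 118×10⁹ × 4.509×10^-6 / 3.160² = 5.259×10^5 N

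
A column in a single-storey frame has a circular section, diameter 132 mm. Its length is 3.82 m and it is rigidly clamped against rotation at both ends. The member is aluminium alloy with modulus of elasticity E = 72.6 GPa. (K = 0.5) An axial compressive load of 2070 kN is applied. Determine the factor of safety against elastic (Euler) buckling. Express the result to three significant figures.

n ≈ 1.41

I = πd⁴/64 = π×132⁴/64 = 1.490×10^7 mm⁴
I = 1.490×10^7 mm⁴ = 1.490×10^-5 m⁴
Effective length L_e = K·L = 0.5 × 3.82 = 1.910 m
P_cr = π²EI / L_e² = π² × 72.6×10⁹ × 1.490×10^-5 / 1.910² = 2.927×10^6 N
Factor of safety n = P_cr / P = 2927.1 / 2070 = 1.41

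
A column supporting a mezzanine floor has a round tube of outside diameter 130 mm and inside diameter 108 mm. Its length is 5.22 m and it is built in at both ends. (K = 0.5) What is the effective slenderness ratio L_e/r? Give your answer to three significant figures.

d_o = 130 mm, d_i = 108 mm
I = π(d_o⁴ − d_i⁴)/64 = π(130⁴ − 108.0⁴)/64 = 7.342×10^6 mm⁴
A = 4.112×10^3 mm²;  r_min = √(I/A) = √(7.342×10^6/4.112×10^3) = 42.25 mm
L_e = K·L = 0.5 × 5.22 m = 2.610 m = 2610.0 mm
λ = L_e / r_min = 2610.0 / 42.25 = 61.8

λ ≈ 61.8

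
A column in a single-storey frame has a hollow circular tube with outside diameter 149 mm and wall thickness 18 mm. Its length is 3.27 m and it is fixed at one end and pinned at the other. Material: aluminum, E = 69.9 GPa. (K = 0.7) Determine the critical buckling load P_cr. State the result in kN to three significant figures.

Inner diameter d_i = 149 − 2×18 = 113.0 mm
I = π(d_o⁴ − d_i⁴)/64 = π(149⁴ − 113.0⁴)/64 = 1.619×10^7 mm⁴
I = 1.619×10^7 mm⁴ = 1.619×10^-5 m⁴
Effective length L_e = K·L = 0.7 × 3.27 = 2.289 m
P_cr = π²EI / L_e² = π² × 69.9×10⁹ × 1.619×10^-5 / 2.289² = 2.132×10^6 N

P_cr ≈ 2130 kN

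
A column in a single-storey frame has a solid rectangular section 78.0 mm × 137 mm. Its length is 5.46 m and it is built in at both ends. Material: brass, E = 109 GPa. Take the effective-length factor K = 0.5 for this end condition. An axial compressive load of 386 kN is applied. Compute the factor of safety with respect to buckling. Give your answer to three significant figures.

Buckling occurs about the weak axis: I_min = h·b³/12 with b = 78.0 mm (the shorter side).
I_min = 137×78.0³/12 = 5.418×10^6 mm⁴
I = 5.418×10^6 mm⁴ = 5.418×10^-6 m⁴
Effective length L_e = K·L = 0.5 × 5.46 = 2.730 m
P_cr = π²EI / L_e² = π² × 109×10⁹ × 5.418×10^-6 / 2.730² = 7.820×10^5 N
Factor of safety n = P_cr / P = 782.03 / 386 = 2.03

n ≈ 2.03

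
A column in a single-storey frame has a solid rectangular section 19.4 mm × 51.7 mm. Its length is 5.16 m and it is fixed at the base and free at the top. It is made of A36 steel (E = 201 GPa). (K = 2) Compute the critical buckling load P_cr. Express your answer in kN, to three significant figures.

Buckling occurs about the weak axis: I_min = h·b³/12 with b = 19.4 mm (the shorter side).
I_min = 51.7×19.4³/12 = 3.146×10^4 mm⁴
I = 3.146×10^4 mm⁴ = 3.146×10^-8 m⁴
Effective length L_e = K·L = 2 × 5.16 = 10.32 m
P_cr = π²EI / L_e² = π² × 201×10⁹ × 3.146×10^-8 / 10.32² = 585.9 N

P_cr ≈ 0.586 kN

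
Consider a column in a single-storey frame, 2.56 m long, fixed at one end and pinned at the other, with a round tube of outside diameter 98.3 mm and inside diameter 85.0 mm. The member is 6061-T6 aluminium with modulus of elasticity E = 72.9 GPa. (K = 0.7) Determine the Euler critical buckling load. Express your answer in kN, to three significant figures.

d_o = 98.3 mm, d_i = 85.0 mm
I = π(d_o⁴ − d_i⁴)/64 = π(98.3⁴ − 85.00⁴)/64 = 2.021×10^6 mm⁴
I = 2.021×10^6 mm⁴ = 2.021×10^-6 m⁴
Effective length L_e = K·L = 0.7 × 2.56 = 1.792 m
P_cr = π²EI / L_e² = π² × 72.9×10⁹ × 2.021×10^-6 / 1.792² = 4.528×10^5 N

P_cr ≈ 453 kN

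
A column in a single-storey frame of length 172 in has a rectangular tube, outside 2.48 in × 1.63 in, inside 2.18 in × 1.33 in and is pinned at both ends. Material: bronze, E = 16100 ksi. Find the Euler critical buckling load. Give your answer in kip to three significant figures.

Weak-axis I_min = (h_o·b_o³ − h_i·b_i³)/12 with b_o = 1.63, b_i = 1.330 in (shorter outer/inner sides).
I_min = (2.48×1.63³ − 2.180×1.330³)/12 = 0.4676 in⁴
Effective length L_e = K·L = 1 × 172 = 172.0 in
P_cr = π²EI / L_e² = π² × 16100×10³ × 0.4676 / 172.0² = 2.512×10^3 lb

P_cr ≈ 2.51 kip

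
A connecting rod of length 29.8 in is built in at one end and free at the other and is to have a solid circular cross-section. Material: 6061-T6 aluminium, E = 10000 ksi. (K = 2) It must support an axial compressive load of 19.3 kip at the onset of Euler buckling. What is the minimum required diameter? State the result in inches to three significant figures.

d ≈ 1.94 in

L_e = K·L = 2 × 29.8 = 59.60 in
Required I = P_cr·L_e²/(π²E) = 1.930×10^4 × 59.60² / (π² × 1.00×10^7) = 0.6946 in⁴
Solid circle: I = πd⁴/64  ⇒  d = (64I/π)^(1/4) = (64×0.6946/π)^(1/4) = 1.94 in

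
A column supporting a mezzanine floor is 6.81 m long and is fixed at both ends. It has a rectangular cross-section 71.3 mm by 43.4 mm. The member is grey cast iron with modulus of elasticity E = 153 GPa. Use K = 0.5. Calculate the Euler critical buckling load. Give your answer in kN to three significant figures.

P_cr ≈ 63.3 kN

Buckling occurs about the weak axis: I_min = h·b³/12 with b = 43.4 mm (the shorter side).
I_min = 71.3×43.4³/12 = 4.857×10^5 mm⁴
I = 4.857×10^5 mm⁴ = 4.857×10^-7 m⁴
Effective length L_e = K·L = 0.5 × 6.81 = 3.405 m
P_cr = π²EI / L_e² = π² × 153×10⁹ × 4.857×10^-7 / 3.405² = 6.326×10^4 N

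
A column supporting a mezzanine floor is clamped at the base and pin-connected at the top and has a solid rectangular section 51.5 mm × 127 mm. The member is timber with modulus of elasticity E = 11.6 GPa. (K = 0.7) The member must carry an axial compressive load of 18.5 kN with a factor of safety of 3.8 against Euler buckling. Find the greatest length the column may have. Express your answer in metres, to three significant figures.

Buckling occurs about the weak axis: I_min = h·b³/12 with b = 51.5 mm (the shorter side).
I_min = 127×51.5³/12 = 1.446×10^6 mm⁴
I = 1.446×10^-6 m⁴
Required critical load P_cr = n·P = 3.8 × 18.5 = 70.30 kN = 7.030×10^4 N
From P_cr = π²EI/(K·L)²:  L = (1/K)·√(π²EI/P_cr) = (1/0.7)·√(π²×1.16×10^10×1.446×10^-6/7.030×10^4)
L = 2.19 m

L_max ≈ 2.19 m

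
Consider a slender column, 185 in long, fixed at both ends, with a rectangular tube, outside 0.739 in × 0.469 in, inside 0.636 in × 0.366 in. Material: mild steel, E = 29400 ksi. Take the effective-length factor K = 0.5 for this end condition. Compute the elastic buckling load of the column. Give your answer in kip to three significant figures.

P_cr ≈ 0.127 kip

Weak-axis I_min = (h_o·b_o³ − h_i·b_i³)/12 with b_o = 0.469, b_i = 0.3660 in (shorter outer/inner sides).
I_min = (0.739×0.469³ − 0.6360×0.3660³)/12 = 3.755×10^-3 in⁴
Effective length L_e = K·L = 0.5 × 185 = 92.50 in
P_cr = π²EI / L_e² = π² × 29400×10³ × 3.755×10^-3 / 92.50² = 127.3 lb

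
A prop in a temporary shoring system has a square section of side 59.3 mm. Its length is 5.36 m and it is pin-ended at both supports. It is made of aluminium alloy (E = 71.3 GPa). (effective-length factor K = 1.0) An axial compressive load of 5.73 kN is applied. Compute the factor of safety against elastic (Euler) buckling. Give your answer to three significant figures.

n ≈ 4.40

I = a⁴/12 = 59.3⁴/12 = 1.030×10^6 mm⁴
I = 1.030×10^6 mm⁴ = 1.030×10^-6 m⁴
Effective length L_e = K·L = 1 × 5.36 = 5.360 m
P_cr = π²EI / L_e² = π² × 71.3×10⁹ × 1.030×10^-6 / 5.360² = 2.524×10^4 N
Factor of safety n = P_cr / P = 25.240 / 5.73 = 4.40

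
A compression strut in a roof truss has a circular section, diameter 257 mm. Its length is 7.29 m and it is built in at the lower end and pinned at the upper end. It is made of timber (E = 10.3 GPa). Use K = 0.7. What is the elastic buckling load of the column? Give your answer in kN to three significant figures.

I = πd⁴/64 = π×257⁴/64 = 2.141×10^8 mm⁴
I = 2.141×10^8 mm⁴ = 2.141×10^-4 m⁴
Effective length L_e = K·L = 0.7 × 7.29 = 5.103 m
P_cr = π²EI / L_e² = π² × 10.3×10⁹ × 2.141×10^-4 / 5.103² = 8.360×10^5 N

P_cr ≈ 836 kN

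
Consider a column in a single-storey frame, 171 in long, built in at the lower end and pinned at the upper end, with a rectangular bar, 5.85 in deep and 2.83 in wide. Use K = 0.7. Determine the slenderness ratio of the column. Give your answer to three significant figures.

For a rectangle r_min = b/√12 = 2.83/√12 = 0.8170 in
L_e = K·L = 0.7 × 171 = 119.7 in
λ = L_e / r_min = 119.70 / 0.8170 = 147

λ ≈ 147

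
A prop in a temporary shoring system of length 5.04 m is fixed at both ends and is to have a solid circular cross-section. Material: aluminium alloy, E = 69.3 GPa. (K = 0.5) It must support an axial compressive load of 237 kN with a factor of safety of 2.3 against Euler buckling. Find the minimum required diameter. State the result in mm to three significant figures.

Required P_cr = n·P = 2.3 × 237 = 545.1 kN
L_e = K·L = 0.5 × 5.04 = 2.520 m
Required I = P_cr·L_e²/(π²E) = 5.451×10^5 × 2.520² / (π² × 6.93×10^10) = 5.061×10^-6 m⁴
I_req = 5.061×10^6 mm⁴
Solid circle: I = πd⁴/64  ⇒  d = (64I/π)^(1/4) = (64×5.061×10^6/π)^(1/4) = 101 mm

d ≈ 101 mm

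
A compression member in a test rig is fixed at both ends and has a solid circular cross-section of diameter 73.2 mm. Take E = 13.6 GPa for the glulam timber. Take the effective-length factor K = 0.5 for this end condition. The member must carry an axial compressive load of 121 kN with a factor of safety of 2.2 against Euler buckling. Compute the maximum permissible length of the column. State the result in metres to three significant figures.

I = πd⁴/64 = π×73.2⁴/64 = 1.409×10^6 mm⁴
I = 1.409×10^-6 m⁴
Required critical load P_cr = n·P = 2.2 × 121 = 266.2 kN = 2.662×10^5 N
From P_cr = π²EI/(K·L)²:  L = (1/K)·√(π²EI/P_cr) = (1/0.5)·√(π²×1.36×10^10×1.409×10^-6/2.662×10^5)
L = 1.69 m

L_max ≈ 1.69 m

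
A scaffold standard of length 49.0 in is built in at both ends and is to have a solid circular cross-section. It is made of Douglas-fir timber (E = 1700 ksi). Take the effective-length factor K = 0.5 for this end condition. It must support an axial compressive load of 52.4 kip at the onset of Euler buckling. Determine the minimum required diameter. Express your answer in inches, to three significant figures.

d ≈ 2.49 in

L_e = K·L = 0.5 × 49.0 = 24.50 in
Required I = P_cr·L_e²/(π²E) = 5.240×10^4 × 24.50² / (π² × 1.70×10^6) = 1.875 in⁴
Solid circle: I = πd⁴/64  ⇒  d = (64I/π)^(1/4) = (64×1.875/π)^(1/4) = 2.49 in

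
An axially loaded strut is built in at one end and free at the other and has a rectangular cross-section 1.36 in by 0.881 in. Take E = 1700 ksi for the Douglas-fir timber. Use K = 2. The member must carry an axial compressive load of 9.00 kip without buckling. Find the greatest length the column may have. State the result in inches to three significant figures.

Buckling occurs about the weak axis: I_min = h·b³/12 with b = 0.881 in (the shorter side).
I_min = 1.36×0.881³/12 = 7.750×10^-2 in⁴
At the buckling limit P_cr = P = 9.000×10^3 lb
From P_cr = π²EI/(K·L)²:  L = (1/K)·√(π²EI/P_cr) = (1/2)·√(π²×1.70×10^6×7.750×10^-2/9.000×10^3)
L = 6.01 in

L_max ≈ 6.01 in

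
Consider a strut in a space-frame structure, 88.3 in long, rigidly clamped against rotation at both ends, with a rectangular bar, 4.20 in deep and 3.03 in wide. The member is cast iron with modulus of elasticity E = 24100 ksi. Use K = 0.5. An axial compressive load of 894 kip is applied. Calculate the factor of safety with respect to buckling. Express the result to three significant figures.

n ≈ 1.33

Buckling occurs about the weak axis: I_min = h·b³/12 with b = 3.03 in (the shorter side).
I_min = 4.20×3.03³/12 = 9.736 in⁴
Effective length L_e = K·L = 0.5 × 88.3 = 44.15 in
P_cr = π²EI / L_e² = π² × 24100×10³ × 9.736 / 44.15² = 1.188×10^6 lb
Factor of safety n = P_cr / P = 1188.1 / 894 = 1.33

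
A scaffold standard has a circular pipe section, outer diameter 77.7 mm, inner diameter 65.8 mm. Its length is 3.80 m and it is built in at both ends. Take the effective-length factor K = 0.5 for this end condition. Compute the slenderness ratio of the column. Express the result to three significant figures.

λ ≈ 74.6

d_o = 77.7 mm, d_i = 65.8 mm
I = π(d_o⁴ − d_i⁴)/64 = π(77.7⁴ − 65.80⁴)/64 = 8.690×10^5 mm⁴
A = 1.341×10^3 mm²;  r_min = √(I/A) = √(8.690×10^5/1.341×10^3) = 25.45 mm
L_e = K·L = 0.5 × 3.80 m = 1.900 m = 1900.0 mm
λ = L_e / r_min = 1900.0 / 25.45 = 74.6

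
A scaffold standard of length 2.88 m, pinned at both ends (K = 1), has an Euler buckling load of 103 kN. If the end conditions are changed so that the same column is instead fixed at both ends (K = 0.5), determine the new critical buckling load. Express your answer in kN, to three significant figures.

P_cr ≈ 412 kN

P_cr ∝ 1/K², so P_cr,new = P_cr,old × (K_old/K_new)² = 103 × (1/0.5)²
= 103 × 4.000 = 412 kN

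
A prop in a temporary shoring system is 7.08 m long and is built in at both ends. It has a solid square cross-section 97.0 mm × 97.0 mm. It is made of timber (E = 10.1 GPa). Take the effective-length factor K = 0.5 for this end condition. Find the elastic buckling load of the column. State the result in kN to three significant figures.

I = a⁴/12 = 97.0⁴/12 = 7.377×10^6 mm⁴
I = 7.377×10^6 mm⁴ = 7.377×10^-6 m⁴
Effective length L_e = K·L = 0.5 × 7.08 = 3.540 m
P_cr = π²EI / L_e² = π² × 10.1×10⁹ × 7.377×10^-6 / 3.540² = 5.868×10^4 N

P_cr ≈ 58.7 kN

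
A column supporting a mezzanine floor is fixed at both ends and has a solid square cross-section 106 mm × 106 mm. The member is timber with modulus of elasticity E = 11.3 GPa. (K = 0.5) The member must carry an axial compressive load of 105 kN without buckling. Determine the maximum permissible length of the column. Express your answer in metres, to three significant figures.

I = a⁴/12 = 106⁴/12 = 1.052×10^7 mm⁴
I = 1.052×10^-5 m⁴
At the buckling limit P_cr = P = 1.050×10^5 N
From P_cr = π²EI/(K·L)²:  L = (1/K)·√(π²EI/P_cr) = (1/0.5)·√(π²×1.13×10^10×1.052×10^-5/1.050×10^5)
L = 6.69 m

L_max ≈ 6.69 m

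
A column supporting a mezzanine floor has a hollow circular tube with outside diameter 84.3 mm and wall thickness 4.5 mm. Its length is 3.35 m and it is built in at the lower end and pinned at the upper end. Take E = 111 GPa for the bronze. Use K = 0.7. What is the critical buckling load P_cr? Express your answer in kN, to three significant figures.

Inner diameter d_i = 84.3 − 2×4.5 = 75.30 mm
I = π(d_o⁴ − d_i⁴)/64 = π(84.3⁴ − 75.30⁴)/64 = 9.009×10^5 mm⁴
I = 9.009×10^5 mm⁴ = 9.009×10^-7 m⁴
Effective length L_e = K·L = 0.7 × 3.35 = 2.345 m
P_cr = π²EI / L_e² = π² × 111×10⁹ × 9.009×10^-7 / 2.345² = 1.795×10^5 N

P_cr ≈ 179 kN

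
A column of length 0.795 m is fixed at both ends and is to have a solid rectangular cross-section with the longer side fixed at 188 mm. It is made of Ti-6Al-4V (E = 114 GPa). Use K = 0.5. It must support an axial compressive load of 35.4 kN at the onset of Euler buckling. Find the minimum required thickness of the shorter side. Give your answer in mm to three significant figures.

L_e = K·L = 0.5 × 0.795 = 0.3975 m
Required I = P_cr·L_e²/(π²E) = 3.540×10^4 × 0.3975² / (π² × 1.14×10^11) = 4.971×10^-9 m⁴
I_req = 4.971×10^3 mm⁴
Rectangle, weak axis: I_min = h·b³/12 with h = 188 mm fixed  ⇒  b = (12I/h)^(1/3) = 6.82 mm

b ≈ 6.82 mm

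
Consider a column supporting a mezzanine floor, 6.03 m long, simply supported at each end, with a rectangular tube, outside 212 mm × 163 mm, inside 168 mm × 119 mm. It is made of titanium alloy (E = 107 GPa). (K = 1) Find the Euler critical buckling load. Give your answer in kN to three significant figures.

Weak-axis I_min = (h_o·b_o³ − h_i·b_i³)/12 with b_o = 163, b_i = 119.0 mm (shorter outer/inner sides).
I_min = (212×163³ − 168.0×119.0³)/12 = 5.292×10^7 mm⁴
I = 5.292×10^7 mm⁴ = 5.292×10^-5 m⁴
Effective length L_e = K·L = 1 × 6.03 = 6.030 m
P_cr = π²EI / L_e² = π² × 107×10⁹ × 5.292×10^-5 / 6.030² = 1.537×10^6 N

P_cr ≈ 1540 kN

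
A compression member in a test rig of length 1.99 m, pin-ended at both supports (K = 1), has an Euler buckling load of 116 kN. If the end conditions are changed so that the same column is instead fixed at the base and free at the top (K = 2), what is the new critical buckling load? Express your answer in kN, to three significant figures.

P_cr ∝ 1/K², so P_cr,new = P_cr,old × (K_old/K_new)² = 116 × (1/2)²
= 116 × 0.2500 = 29.0 kN

P_cr ≈ 29.0 kN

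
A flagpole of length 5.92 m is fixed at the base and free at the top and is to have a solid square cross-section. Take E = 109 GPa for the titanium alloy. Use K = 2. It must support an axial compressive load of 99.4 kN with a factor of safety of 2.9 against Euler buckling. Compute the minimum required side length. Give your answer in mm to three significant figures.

Required P_cr = n·P = 2.9 × 99.4 = 288.3 kN
L_e = K·L = 2 × 5.92 = 11.84 m
Required I = P_cr·L_e²/(π²E) = 2.883×10^5 × 11.84² / (π² × 1.09×10^11) = 3.756×10^-5 m⁴
I_req = 3.756×10^7 mm⁴
Solid square: I = a⁴/12  ⇒  a = (12I)^(1/4) = (12×3.756×10^7)^(1/4) = 146 mm

a ≈ 146 mm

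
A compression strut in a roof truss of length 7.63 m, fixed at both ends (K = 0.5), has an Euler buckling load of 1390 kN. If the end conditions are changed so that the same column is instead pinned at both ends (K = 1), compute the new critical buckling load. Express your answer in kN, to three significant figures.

P_cr ≈ 348 kN

P_cr ∝ 1/K², so P_cr,new = P_cr,old × (K_old/K_new)² = 1390 × (0.5/1)²
= 1390 × 0.2500 = 348 kN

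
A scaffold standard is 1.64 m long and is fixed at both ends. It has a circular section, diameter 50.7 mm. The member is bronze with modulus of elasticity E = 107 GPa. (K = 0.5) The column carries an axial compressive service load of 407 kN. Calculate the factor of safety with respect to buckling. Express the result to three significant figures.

I = πd⁴/64 = π×50.7⁴/64 = 3.243×10^5 mm⁴
I = 3.243×10^5 mm⁴ = 3.243×10^-7 m⁴
Effective length L_e = K·L = 0.5 × 1.64 = 0.8200 m
P_cr = π²EI / L_e² = π² × 107×10⁹ × 3.243×10^-7 / 0.8200² = 5.094×10^5 N
Factor of safety n = P_cr / P = 509.40 / 407 = 1.25

n ≈ 1.25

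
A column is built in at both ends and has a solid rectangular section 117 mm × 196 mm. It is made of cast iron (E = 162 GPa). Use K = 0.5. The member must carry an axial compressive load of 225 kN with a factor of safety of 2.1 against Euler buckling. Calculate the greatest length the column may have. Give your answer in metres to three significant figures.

L_max ≈ 18.8 m

Buckling occurs about the weak axis: I_min = h·b³/12 with b = 117 mm (the shorter side).
I_min = 196×117³/12 = 2.616×10^7 mm⁴
I = 2.616×10^-5 m⁴
Required critical load P_cr = n·P = 2.1 × 225 = 472.5 kN = 4.725×10^5 N
From P_cr = π²EI/(K·L)²:  L = (1/K)·√(π²EI/P_cr) = (1/0.5)·√(π²×1.62×10^11×2.616×10^-5/4.725×10^5)
L = 18.8 m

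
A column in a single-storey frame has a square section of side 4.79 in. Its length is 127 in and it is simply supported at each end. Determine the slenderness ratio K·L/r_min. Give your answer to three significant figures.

For a square r = a/√12 = 4.79/√12 = 1.383 in
L_e = K·L = 1 × 127 = 127.0 in
λ = L_e / r_min = 127.00 / 1.383 = 91.8

λ ≈ 91.8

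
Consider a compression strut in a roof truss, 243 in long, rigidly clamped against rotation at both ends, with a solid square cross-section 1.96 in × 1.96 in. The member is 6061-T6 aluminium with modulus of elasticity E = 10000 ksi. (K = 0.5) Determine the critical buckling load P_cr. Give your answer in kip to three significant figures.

I = a⁴/12 = 1.96⁴/12 = 1.230 in⁴
Effective length L_e = K·L = 0.5 × 243 = 121.5 in
P_cr = π²EI / L_e² = π² × 10000×10³ × 1.230 / 121.5² = 8.222×10^3 lb

P_cr ≈ 8.22 kip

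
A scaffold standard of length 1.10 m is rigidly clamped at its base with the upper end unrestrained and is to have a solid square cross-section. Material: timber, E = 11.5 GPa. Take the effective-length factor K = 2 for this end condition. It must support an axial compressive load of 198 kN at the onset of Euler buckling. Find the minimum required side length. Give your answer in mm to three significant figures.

L_e = K·L = 2 × 1.10 = 2.200 m
Required I = P_cr·L_e²/(π²E) = 1.980×10^5 × 2.200² / (π² × 1.15×10^10) = 8.443×10^-6 m⁴
I_req = 8.443×10^6 mm⁴
Solid square: I = a⁴/12  ⇒  a = (12I)^(1/4) = (12×8.443×10^6)^(1/4) = 100 mm

a ≈ 100 mm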